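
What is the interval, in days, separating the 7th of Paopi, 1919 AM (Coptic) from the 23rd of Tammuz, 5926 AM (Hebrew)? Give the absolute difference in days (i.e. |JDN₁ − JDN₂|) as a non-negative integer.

13238

First date → JDN 2525615; second date → JDN 2512377.
The interval is |2525615 − 2512377| = 13238 days.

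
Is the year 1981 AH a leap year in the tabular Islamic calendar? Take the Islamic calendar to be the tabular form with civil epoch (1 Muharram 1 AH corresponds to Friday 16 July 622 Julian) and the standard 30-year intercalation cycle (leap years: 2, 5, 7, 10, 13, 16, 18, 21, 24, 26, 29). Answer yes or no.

Year 1981 AH is year 1 of its 30-year cycle; leap positions are 2, 5, 7, 10, 13, 16, 18, 21, 24, 26, 29, so it is a common year (354 days).

no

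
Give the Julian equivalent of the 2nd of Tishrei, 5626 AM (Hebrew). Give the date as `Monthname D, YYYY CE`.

The source date corresponds to 22 September 1865 in the Gregorian calendar (JDN 2402502).
That day falls on 10 September 1865 CE in the Julian calendar.

September 10, 1865 CE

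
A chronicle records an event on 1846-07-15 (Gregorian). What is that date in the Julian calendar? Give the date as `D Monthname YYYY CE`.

For dates in this range the Gregorian date is 12 days ahead of the Julian.
15 July 1846 Gregorian − 12 days → 3 July 1846 Julian.

3 July 1846 CE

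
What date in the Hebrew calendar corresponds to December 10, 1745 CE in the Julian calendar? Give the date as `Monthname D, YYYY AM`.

The source date corresponds to 21 December 1745 in the Gregorian calendar (JDN 2358763).
That day falls on 27 Kislev 5506 AM in the Hebrew calendar.

Kislev 27, 5506 AM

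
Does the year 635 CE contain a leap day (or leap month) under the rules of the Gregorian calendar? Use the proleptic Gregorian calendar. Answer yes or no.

no

635 is not divisible by 4, so it is a common year.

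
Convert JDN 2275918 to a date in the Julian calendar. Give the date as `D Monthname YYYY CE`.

The proleptic Gregorian equivalent of JDN 2275918 is 25 February 1519.
In the Julian calendar that day is 15 February 1519 CE.

15 February 1519 CE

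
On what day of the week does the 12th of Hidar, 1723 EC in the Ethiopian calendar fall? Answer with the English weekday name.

Sunday

This is JDN 2353252 (19 November 1730 Gregorian).
JDN 2353252 mod 7 = 6, and JDN 0 was a Monday, so this is a Sunday.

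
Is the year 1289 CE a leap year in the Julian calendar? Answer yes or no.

1289 mod 4 = 1, so it is a common year in the Julian calendar.

no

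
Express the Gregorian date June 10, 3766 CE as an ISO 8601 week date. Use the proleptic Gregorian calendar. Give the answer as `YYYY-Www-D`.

The weekday is Tuesday (ISO weekday 2).
That Tuesday belongs to ISO week 24 of ISO year 3766.

3766-W24-2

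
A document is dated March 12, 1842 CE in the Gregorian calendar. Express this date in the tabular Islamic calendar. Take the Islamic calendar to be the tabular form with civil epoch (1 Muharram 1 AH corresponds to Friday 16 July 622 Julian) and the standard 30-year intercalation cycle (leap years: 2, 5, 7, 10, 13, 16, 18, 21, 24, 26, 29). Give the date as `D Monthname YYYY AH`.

Julian Day Number of the source date = 2393907.
Converting JDN 2393907 to the tabular Islamic calendar gives 29 Muharram 1258 AH.

29 Muharram 1258 AH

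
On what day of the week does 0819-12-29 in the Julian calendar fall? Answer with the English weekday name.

Thursday

Equivalently 2 January 820 Gregorian, JDN 2020560.
2020560 ≡ 3 (mod 7); counting from Monday = 0 gives Thursday.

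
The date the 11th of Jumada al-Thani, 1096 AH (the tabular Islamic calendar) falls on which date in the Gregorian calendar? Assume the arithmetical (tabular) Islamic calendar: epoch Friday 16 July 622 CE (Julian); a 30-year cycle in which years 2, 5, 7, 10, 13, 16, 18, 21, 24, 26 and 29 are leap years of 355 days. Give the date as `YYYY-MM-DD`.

Both dates share Julian Day Number 2336629; in the Gregorian calendar that is 15 May 1685 CE.

1685-05-15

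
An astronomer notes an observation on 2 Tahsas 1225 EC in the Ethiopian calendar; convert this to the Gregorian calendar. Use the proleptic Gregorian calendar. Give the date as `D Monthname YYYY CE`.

Both dates share Julian Day Number 2171378; in the Gregorian calendar that is 5 December 1232 CE.

5 December 1232 CE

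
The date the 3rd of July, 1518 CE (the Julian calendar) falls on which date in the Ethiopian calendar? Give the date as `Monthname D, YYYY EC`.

Hamle 9, 1510 EC

Julian Day Number of the source date = 2275691.
Converting JDN 2275691 to the Ethiopian calendar gives 9 Hamle 1510 EC.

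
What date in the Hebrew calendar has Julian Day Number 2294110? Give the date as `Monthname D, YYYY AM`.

JDN 2294110 is 16 December 1568 in the proleptic Gregorian calendar.
In the Hebrew calendar that day is Kislev 16, 5329 AM.

Kislev 16, 5329 AM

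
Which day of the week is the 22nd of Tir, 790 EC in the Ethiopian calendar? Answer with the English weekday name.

Wednesday

This is JDN 2012544 (21 January 798 Gregorian).
JDN 2012544 mod 7 = 2, and JDN 0 was a Monday, so this is a Wednesday.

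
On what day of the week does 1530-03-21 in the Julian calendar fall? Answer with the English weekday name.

In the proleptic Gregorian calendar this is 31 March 1530 (JDN 2279970).
JDN 2279970 mod 7 = 0, and JDN 0 was a Monday, so this is a Monday.

Monday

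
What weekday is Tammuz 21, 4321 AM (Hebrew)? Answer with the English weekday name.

This is JDN 1926164 (22 July 561 Gregorian).
1926164 ≡ 2 (mod 7); counting from Monday = 0 gives Wednesday.

Wednesday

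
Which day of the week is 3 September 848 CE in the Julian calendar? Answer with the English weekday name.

Equivalently 7 September 848 Gregorian, JDN 2031036.
JDN 2031036 mod 7 = 0, and JDN 0 was a Monday, so this is a Monday.

Monday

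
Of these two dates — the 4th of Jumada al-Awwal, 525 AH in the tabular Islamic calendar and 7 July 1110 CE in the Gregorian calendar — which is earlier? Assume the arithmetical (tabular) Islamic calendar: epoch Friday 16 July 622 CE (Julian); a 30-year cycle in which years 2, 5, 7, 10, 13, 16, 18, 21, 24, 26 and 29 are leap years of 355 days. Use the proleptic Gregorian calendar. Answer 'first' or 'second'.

second

First date → JDN 2134249; second date → JDN 2126666.
JDN 2126666 < JDN 2134249, so the second date is earlier.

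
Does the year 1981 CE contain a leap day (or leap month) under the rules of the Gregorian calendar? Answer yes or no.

no

1981 is not divisible by 4, so it is a common year.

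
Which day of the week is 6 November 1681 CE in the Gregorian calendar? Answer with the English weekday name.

Thursday

2335343 ≡ 3 (mod 7); counting from Monday = 0 gives Thursday.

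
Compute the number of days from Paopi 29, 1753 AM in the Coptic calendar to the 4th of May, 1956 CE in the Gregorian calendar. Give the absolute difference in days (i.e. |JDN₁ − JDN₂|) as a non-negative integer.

First date → JDN 2465006; second date → JDN 2435598.
The interval is |2465006 − 2435598| = 29408 days.

29408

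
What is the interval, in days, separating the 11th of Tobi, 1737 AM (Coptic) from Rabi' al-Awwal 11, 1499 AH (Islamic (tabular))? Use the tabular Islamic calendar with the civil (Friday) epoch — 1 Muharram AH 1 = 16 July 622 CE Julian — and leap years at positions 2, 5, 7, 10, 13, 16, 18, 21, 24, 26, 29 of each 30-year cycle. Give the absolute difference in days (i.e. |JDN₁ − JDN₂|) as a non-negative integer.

First date → JDN 2459234; second date → JDN 2479350.
The interval is |2459234 − 2479350| = 20116 days.

20116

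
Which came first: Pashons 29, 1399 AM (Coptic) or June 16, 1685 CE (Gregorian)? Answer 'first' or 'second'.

first

The two dates have Julian Day Numbers 2335917 and 2336661 respectively.
Since 2335917 < 2336661, the first date comes first.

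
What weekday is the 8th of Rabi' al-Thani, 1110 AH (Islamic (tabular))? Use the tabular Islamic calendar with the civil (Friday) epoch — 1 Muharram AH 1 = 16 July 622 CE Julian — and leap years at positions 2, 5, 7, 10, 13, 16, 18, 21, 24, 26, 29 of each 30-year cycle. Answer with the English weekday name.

In the Gregorian calendar this is 14 October 1698 (JDN 2341529).
2341529 ≡ 1 (mod 7); counting from Monday = 0 gives Tuesday.

Tuesday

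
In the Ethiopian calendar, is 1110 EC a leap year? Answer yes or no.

no

1110 mod 4 = 2; in the Ethiopian calendar a year is leap when year mod 4 = 3, so it is a common year.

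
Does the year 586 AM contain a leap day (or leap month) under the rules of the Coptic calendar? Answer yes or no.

no

586 mod 4 = 2; in the Coptic calendar a year is leap when year mod 4 = 3, so it is a common year.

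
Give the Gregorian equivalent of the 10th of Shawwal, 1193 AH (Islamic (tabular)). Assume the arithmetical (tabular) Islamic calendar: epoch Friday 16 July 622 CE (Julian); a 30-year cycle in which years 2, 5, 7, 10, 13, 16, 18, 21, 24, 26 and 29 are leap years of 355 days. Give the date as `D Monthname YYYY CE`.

Julian Day Number of the source date = 2371120.
Converting JDN 2371120 to the Gregorian calendar gives 21 October 1779 CE.

21 October 1779 CE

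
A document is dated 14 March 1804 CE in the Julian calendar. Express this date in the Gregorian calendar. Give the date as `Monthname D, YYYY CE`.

March 26, 1804 CE

For dates in this range the Gregorian date is 12 days ahead of the Julian.
14 March 1804 Julian + 12 days → 26 March 1804 Gregorian.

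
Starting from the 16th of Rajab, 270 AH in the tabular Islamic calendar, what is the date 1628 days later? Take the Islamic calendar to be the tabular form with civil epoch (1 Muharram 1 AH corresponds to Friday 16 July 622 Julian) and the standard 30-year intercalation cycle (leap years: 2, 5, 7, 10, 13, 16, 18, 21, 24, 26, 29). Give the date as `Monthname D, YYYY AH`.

Safar 20, 275 AH

JDN of the 16th of Rajab, 270 AH = 2043957.
2043957 + 1628 = 2045585.
JDN 2045585 in the tabular Islamic calendar is Safar 20, 275 AH.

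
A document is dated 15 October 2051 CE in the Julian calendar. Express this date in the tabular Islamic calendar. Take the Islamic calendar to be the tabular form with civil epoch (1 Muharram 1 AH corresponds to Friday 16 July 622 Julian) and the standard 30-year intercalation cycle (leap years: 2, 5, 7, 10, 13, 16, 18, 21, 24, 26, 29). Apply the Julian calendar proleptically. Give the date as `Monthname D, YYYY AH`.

Julian Day Number of the source date = 2470473.
Converting JDN 2470473 to the tabular Islamic calendar gives 22 Safar 1474 AH.

Safar 22, 1474 AH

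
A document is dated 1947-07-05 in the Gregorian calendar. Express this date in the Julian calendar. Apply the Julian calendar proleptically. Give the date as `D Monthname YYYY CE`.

22 June 1947 CE

For dates in this range the Gregorian date is 13 days ahead of the Julian.
5 July 1947 Gregorian − 13 days → 22 June 1947 Julian.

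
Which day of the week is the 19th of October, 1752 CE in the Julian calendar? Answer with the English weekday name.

Equivalently 30 October 1752 Gregorian, JDN 2361268.
JDN 2361268 mod 7 = 0, and JDN 0 was a Monday, so this is a Monday.

Monday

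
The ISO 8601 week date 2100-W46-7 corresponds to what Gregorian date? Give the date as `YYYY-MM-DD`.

2100-11-21

ISO week 1 of 2100 is the week containing the first Thursday of 2100.
Week 46, day 7 (Sunday) lands on 2100-11-21.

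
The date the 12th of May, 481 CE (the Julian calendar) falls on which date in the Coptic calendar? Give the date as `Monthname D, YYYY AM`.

Julian Day Number of the source date = 1896875.
Converting JDN 1896875 to the Coptic calendar gives 17 Pashons 197 AM.

Pashons 17, 197 AM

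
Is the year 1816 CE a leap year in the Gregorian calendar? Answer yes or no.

1816 is divisible by 4 and not by 100, so it is a leap year.

yes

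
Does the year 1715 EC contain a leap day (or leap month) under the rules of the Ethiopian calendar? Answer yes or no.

1715 mod 4 = 3; in the Ethiopian calendar a year is leap when year mod 4 = 3, so it is a leap year.

yes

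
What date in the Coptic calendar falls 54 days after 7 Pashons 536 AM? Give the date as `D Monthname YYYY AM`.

The starting date is JDN 2020685; 2020685 + 54 = 2020739.
JDN 2020739 corresponds to 1 Epip 536 AM.

1 Epip 536 AM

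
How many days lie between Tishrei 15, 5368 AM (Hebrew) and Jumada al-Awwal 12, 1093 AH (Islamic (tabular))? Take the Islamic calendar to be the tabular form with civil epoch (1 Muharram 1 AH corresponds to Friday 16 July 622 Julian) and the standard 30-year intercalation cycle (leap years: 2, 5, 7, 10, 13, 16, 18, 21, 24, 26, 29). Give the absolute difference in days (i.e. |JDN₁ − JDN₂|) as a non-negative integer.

JDN of the first date = 2308283.
JDN of the second date = 2335537.
|2335537 − 2308283| = 27254.

27254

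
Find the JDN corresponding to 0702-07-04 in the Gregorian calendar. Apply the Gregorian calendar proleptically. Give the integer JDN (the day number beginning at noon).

1977644

JDN 2451545 is 1 January 2000 CE (Gregorian); the target day is −473901 days from there, so JDN = 1977644.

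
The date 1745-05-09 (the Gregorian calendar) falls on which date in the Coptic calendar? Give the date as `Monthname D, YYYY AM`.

Pashons 3, 1461 AM

Both dates share Julian Day Number 2358537; in the Coptic calendar that is 3 Pashons 1461 AM.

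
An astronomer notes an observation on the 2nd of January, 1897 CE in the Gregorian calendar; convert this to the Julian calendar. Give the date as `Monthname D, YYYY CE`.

December 21, 1896 CE

At this point the Julian calendar is 12 days behind the Gregorian.
2 January 1897 Gregorian − 12 days → 21 December 1896 Julian.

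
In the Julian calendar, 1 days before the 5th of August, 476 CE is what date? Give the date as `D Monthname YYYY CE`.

4 August 476 CE

The starting date is JDN 1895134; 1895134 − 1 = 1895133.
JDN 1895133 corresponds to 4 August 476 CE.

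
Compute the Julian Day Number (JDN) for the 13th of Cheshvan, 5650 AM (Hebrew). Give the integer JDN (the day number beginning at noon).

2411314

Equivalently 7 November 1889 (Gregorian).
JDN 2299161 is 15 October 1582 CE (Gregorian); the target day is +112153 days from there, so JDN = 2411314.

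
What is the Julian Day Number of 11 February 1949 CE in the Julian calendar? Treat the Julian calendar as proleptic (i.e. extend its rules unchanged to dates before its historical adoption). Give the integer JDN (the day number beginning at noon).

Equivalently 24 February 1949 (Gregorian).
JDN 2299161 is 15 October 1582 CE (Gregorian); the target day is +133811 days from there, so JDN = 2432972.

2432972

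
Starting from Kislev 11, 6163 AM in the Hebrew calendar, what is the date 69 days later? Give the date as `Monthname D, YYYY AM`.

Shevat 21, 6163 AM

Counting 69 days forward from JDN 2598713 reaches JDN 2598782, which is Shevat 21, 6163 AM.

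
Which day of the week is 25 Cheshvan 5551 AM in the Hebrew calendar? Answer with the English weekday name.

Equivalently 2 November 1790 Gregorian, JDN 2375150.
Since JDN mod 7 = 1 (0 = Monday), the day is Tuesday.

Tuesday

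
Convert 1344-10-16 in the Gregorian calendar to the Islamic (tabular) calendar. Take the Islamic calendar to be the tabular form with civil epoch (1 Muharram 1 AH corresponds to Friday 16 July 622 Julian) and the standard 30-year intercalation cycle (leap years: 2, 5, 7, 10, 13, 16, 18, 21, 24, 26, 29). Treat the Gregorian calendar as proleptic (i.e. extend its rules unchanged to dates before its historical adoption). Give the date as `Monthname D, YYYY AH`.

Jumada al-Awwal 29, 745 AH

Julian Day Number of the source date = 2212235.
Converting JDN 2212235 to the tabular Islamic calendar gives 29 Jumada al-Awwal 745 AH.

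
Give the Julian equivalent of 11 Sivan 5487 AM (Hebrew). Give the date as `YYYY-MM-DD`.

Both dates share Julian Day Number 2351984; in the Julian calendar that is 20 May 1727 CE.

1727-05-20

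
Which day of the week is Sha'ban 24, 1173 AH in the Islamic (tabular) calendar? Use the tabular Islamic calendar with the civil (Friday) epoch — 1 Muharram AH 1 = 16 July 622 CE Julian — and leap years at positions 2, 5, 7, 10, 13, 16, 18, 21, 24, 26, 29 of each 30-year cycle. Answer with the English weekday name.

Equivalently 11 April 1760 Gregorian, JDN 2363988.
Since JDN mod 7 = 4 (0 = Monday), the day is Friday.

Friday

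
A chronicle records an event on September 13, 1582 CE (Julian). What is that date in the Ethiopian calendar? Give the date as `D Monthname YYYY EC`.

16 Meskerem 1575 EC

The source date corresponds to 23 September 1582 in the Gregorian calendar (JDN 2299139).
That day falls on 16 Meskerem 1575 EC in the Ethiopian calendar.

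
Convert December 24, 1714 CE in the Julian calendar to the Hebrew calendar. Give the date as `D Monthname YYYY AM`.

29 Tevet 5475 AM

The source date corresponds to 4 January 1715 in the Gregorian calendar (JDN 2347454).
That day falls on 29 Tevet 5475 AM in the Hebrew calendar.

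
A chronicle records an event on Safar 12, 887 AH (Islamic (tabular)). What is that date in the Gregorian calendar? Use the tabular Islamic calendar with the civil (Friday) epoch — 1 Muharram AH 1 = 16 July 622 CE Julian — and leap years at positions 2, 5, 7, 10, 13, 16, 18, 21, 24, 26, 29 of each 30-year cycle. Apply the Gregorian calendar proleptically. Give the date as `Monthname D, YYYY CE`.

Both dates share Julian Day Number 2262450; in the Gregorian calendar that is 11 April 1482 CE.

April 11, 1482 CE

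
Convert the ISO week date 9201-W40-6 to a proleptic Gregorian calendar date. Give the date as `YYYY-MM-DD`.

9201-10-06

ISO week 1 of 9201 is the week containing the first Thursday of 9201.
Week 40, day 6 (Saturday) lands on 9201-10-06.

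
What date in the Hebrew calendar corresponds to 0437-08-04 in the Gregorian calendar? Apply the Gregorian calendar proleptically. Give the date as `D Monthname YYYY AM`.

16 Av 4197 AM

Julian Day Number of the source date = 1880887.
Converting JDN 1880887 to the Hebrew calendar gives 16 Av 4197 AM.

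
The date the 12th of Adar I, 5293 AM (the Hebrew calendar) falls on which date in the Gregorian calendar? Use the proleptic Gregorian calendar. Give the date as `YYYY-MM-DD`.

1533-02-17

Both dates share Julian Day Number 2281024; in the Gregorian calendar that is 17 February 1533 CE.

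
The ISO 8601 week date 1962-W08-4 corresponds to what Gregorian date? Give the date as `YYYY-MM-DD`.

1962-02-22

ISO week 1 of 1962 is the week containing the first Thursday of 1962.
Week 8, day 4 (Thursday) lands on 1962-02-22.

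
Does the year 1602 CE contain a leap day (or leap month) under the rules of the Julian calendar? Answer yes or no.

1602 mod 4 = 2, so it is a common year in the Julian calendar.

no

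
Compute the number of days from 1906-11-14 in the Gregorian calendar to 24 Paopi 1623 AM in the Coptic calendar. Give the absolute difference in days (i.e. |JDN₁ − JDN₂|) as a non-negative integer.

First date → JDN 2417529; second date → JDN 2417518.
The interval is |2417529 − 2417518| = 11 days.

11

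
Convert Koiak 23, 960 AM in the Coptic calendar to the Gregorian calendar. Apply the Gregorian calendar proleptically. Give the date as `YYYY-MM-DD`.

1243-12-27

Both dates share Julian Day Number 2175417; in the Gregorian calendar that is 27 December 1243 CE.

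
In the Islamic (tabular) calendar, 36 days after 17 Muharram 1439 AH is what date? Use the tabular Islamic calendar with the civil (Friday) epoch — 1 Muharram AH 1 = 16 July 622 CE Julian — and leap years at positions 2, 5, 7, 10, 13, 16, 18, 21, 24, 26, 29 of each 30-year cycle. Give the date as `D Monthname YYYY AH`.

Counting 36 days forward from JDN 2458035 reaches JDN 2458071, which is 23 Safar 1439 AH.

23 Safar 1439 AH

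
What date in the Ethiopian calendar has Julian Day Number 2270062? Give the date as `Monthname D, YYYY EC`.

Yekatit 9, 1495 EC

JDN 2270062 is 13 February 1503 in the proleptic Gregorian calendar.
In the Ethiopian calendar that day is Yekatit 9, 1495 EC.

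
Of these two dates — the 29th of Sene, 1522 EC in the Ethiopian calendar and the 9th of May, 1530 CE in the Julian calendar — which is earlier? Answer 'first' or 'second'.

second

First date → JDN 2280064; second date → JDN 2280019.
JDN 2280019 < JDN 2280064, so the second date is earlier.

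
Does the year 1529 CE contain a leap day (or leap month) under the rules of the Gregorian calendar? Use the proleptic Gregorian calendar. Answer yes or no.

1529 is not divisible by 4, so it is a common year.

no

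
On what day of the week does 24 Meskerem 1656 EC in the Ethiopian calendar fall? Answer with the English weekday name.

Tuesday

This is JDN 2328733 (2 October 1663 Gregorian).
JDN 2328733 mod 7 = 1, and JDN 0 was a Monday, so this is a Tuesday.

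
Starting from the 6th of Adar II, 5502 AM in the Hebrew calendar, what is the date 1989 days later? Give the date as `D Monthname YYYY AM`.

16 Elul 5507 AM

Counting 1989 days forward from JDN 2357383 reaches JDN 2359372, which is 16 Elul 5507 AM.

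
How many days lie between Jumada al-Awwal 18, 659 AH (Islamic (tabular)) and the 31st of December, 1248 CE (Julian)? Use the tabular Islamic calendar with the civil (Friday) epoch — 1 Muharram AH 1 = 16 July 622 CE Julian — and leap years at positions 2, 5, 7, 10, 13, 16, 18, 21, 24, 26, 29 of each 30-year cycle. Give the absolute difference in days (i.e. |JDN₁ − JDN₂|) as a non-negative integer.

4493

First date → JDN 2181748; second date → JDN 2177255.
The interval is |2181748 − 2177255| = 4493 days.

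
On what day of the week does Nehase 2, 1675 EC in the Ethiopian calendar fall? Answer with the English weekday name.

Thursday

Equivalently 5 August 1683 Gregorian, JDN 2335980.
JDN 2335980 mod 7 = 3, and JDN 0 was a Monday, so this is a Thursday.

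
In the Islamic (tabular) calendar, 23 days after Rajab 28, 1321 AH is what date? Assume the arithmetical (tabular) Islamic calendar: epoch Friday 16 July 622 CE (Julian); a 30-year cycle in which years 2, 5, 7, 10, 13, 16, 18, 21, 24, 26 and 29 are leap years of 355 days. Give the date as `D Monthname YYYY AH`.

The starting date is JDN 2416408; 2416408 + 23 = 2416431.
JDN 2416431 corresponds to 21 Sha'ban 1321 AH.

21 Sha'ban 1321 AH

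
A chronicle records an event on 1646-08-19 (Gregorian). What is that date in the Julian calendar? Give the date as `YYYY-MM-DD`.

For dates in this range the Gregorian date is 10 days ahead of the Julian.
19 August 1646 Gregorian − 10 days → 9 August 1646 Julian.

1646-08-09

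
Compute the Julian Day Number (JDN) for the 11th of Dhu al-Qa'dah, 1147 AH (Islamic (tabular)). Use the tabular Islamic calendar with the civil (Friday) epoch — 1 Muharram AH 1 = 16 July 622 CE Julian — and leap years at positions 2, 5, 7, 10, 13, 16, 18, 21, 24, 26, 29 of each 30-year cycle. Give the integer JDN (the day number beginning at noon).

Equivalently 4 April 1735 (Gregorian).
JDN 2299161 is 15 October 1582 CE (Gregorian); the target day is +55688 days from there, so JDN = 2354849.

2354849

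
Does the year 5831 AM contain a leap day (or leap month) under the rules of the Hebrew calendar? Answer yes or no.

yes

Hebrew year 5831 is year 17 of its 19-year Metonic cycle; leap years are at positions 3, 6, 8, 11, 14, 17, 19, so it is a leap year (13 months).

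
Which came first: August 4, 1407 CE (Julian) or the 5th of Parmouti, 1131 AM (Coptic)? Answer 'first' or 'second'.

first

Converting both to JDN: 2235180 vs 2237976; the smaller is the first.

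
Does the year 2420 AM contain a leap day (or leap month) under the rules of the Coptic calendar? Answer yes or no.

no

2420 mod 4 = 0; in the Coptic calendar a year is leap when year mod 4 = 3, so it is a common year.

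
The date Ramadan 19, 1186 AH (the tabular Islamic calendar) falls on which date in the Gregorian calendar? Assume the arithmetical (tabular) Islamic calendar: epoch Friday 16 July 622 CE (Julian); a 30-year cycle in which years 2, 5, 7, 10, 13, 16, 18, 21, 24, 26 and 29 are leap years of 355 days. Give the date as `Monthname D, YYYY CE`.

Julian Day Number of the source date = 2368618.
Converting JDN 2368618 to the Gregorian calendar gives 14 December 1772 CE.

December 14, 1772 CE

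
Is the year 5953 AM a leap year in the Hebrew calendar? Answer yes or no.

yes

Hebrew year 5953 is year 6 of its 19-year Metonic cycle; leap years are at positions 3, 6, 8, 11, 14, 17, 19, so it is a leap year (13 months).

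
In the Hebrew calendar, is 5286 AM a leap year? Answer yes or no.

Hebrew year 5286 is year 4 of its 19-year Metonic cycle; leap years are at positions 3, 6, 8, 11, 14, 17, 19, so it is a common year (12 months).

no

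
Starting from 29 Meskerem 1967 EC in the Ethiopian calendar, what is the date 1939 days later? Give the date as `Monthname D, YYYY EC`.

JDN of 29 Meskerem 1967 EC = 2442330.
2442330 + 1939 = 2444269.
JDN 2444269 in the Ethiopian calendar is Tir 21, 1972 EC.

Tir 21, 1972 EC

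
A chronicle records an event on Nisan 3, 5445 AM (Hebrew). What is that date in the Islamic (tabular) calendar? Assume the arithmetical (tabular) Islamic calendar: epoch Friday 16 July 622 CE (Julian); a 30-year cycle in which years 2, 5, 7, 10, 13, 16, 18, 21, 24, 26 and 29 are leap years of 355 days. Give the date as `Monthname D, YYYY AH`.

Jumada al-Awwal 3, 1096 AH

The source date corresponds to 7 April 1685 in the Gregorian calendar (JDN 2336591).
That day falls on 3 Jumada al-Awwal 1096 AH in the tabular Islamic calendar.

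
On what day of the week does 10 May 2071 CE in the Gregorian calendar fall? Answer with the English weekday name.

Since JDN mod 7 = 6 (0 = Monday), the day is Sunday.

Sunday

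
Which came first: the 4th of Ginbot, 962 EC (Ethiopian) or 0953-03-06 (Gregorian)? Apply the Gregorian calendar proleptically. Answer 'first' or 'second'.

Converting both to JDN: 2075469 vs 2069201; the smaller is the second.

second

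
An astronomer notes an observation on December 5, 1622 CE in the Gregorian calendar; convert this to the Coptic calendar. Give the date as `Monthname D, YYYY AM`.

Hathor 29, 1339 AM

Julian Day Number of the source date = 2313822.
Converting JDN 2313822 to the Coptic calendar gives 29 Hathor 1339 AM.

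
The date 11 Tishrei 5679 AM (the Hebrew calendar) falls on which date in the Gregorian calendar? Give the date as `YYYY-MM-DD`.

Julian Day Number of the source date = 2421854.
Converting JDN 2421854 to the Gregorian calendar gives 17 September 1918 CE.

1918-09-17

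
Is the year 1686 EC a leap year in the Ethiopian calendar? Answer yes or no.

no

1686 mod 4 = 2; in the Ethiopian calendar a year is leap when year mod 4 = 3, so it is a common year.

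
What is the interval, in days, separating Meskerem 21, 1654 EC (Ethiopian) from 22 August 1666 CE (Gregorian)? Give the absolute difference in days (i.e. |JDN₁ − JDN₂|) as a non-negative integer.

JDN of the first date = 2327999.
JDN of the second date = 2329788.
|2329788 − 2327999| = 1789.

1789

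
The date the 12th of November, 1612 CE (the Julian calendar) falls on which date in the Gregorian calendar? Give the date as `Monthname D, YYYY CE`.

November 22, 1612 CE

For dates in this range the Gregorian date is 10 days ahead of the Julian.
12 November 1612 Julian + 10 days → 22 November 1612 Gregorian.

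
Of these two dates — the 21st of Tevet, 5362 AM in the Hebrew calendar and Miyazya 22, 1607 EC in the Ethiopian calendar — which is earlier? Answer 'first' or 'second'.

First date → JDN 2306192; second date → JDN 2311043.
JDN 2306192 < JDN 2311043, so the first date is earlier.

first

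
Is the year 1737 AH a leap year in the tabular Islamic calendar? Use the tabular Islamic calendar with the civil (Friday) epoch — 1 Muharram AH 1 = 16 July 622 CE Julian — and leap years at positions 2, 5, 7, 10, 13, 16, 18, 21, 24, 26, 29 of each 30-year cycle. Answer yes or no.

no

Year 1737 AH is year 27 of its 30-year cycle; leap positions are 2, 5, 7, 10, 13, 16, 18, 21, 24, 26, 29, so it is a common year (354 days).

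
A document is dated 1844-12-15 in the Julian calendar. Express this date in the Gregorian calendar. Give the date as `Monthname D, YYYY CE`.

At this point the Julian calendar is 12 days behind the Gregorian.
15 December 1844 Julian + 12 days → 27 December 1844 Gregorian.

December 27, 1844 CE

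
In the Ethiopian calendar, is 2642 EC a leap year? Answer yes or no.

no

2642 mod 4 = 2; in the Ethiopian calendar a year is leap when year mod 4 = 3, so it is a common year.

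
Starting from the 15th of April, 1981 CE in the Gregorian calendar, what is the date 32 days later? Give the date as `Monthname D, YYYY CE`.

The starting date is JDN 2444710; 2444710 + 32 = 2444742.
JDN 2444742 corresponds to May 17, 1981 CE.

May 17, 1981 CE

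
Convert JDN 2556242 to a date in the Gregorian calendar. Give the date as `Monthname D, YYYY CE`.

August 26, 2286 CE

Counting from JDN 2299161 = 15 Oct 1582 gives an offset of 257081 days.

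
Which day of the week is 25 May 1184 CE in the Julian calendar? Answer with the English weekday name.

Friday

This is JDN 2153659 (1 June 1184 Gregorian).
Since JDN mod 7 = 4 (0 = Monday), the day is Friday.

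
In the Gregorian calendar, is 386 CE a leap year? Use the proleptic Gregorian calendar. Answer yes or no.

386 is not divisible by 4, so it is a common year.

no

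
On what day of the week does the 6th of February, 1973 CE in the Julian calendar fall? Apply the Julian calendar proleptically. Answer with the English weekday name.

This is JDN 2441733 (19 February 1973 Gregorian).
2441733 ≡ 0 (mod 7); counting from Monday = 0 gives Monday.

Monday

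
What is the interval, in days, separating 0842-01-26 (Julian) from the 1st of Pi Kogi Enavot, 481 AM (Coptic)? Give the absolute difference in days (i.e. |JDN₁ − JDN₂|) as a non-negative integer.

First date → JDN 2028624; second date → JDN 2000710.
The interval is |2028624 − 2000710| = 27914 days.

27914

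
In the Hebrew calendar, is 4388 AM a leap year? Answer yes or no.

no

Hebrew year 4388 is year 18 of its 19-year Metonic cycle; leap years are at positions 3, 6, 8, 11, 14, 17, 19, so it is a common year (12 months).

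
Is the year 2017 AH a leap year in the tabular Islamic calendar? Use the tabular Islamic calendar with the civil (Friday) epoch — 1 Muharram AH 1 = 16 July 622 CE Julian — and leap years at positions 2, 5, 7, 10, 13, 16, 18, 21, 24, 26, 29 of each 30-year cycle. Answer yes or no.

yes

Year 2017 AH is year 7 of its 30-year cycle; leap positions are 2, 5, 7, 10, 13, 16, 18, 21, 24, 26, 29, so it is a leap year (355 days).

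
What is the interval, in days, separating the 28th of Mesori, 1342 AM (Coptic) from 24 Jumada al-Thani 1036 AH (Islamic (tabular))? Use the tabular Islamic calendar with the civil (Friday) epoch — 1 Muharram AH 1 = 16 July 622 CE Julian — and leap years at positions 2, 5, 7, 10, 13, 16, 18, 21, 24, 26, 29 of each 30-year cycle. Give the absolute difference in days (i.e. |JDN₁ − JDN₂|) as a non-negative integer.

First date → JDN 2315187; second date → JDN 2315380.
The interval is |2315187 − 2315380| = 193 days.

193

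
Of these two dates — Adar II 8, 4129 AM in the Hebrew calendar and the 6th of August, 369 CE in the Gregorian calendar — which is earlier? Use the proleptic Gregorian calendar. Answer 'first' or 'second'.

First date → JDN 1855898; second date → JDN 1856052.
JDN 1855898 < JDN 1856052, so the first date is earlier.

first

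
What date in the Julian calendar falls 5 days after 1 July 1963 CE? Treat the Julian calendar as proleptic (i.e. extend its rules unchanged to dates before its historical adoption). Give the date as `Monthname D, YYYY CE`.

Counting 5 days forward from JDN 2438225 reaches JDN 2438230, which is July 6, 1963 CE.

July 6, 1963 CE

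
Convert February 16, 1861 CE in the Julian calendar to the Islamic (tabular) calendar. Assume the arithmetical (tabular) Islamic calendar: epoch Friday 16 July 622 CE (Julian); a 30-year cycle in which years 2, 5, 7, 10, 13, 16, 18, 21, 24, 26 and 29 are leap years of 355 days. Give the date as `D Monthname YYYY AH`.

Both dates share Julian Day Number 2400835; in the tabular Islamic calendar that is 17 Sha'ban 1277 AH.

17 Sha'ban 1277 AH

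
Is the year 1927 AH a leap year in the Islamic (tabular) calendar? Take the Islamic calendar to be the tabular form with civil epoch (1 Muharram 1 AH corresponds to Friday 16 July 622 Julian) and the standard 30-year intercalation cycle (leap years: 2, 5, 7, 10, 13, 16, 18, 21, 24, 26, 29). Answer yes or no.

Year 1927 AH is year 7 of its 30-year cycle; leap positions are 2, 5, 7, 10, 13, 16, 18, 21, 24, 26, 29, so it is a leap year (355 days).

yes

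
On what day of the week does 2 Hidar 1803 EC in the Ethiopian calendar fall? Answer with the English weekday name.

Saturday

Equivalently 10 November 1810 Gregorian, JDN 2382462.
Since JDN mod 7 = 5 (0 = Monday), the day is Saturday.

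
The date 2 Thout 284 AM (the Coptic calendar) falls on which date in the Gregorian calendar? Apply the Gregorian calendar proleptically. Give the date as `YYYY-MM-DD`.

0567-09-02

Both dates share Julian Day Number 1928397; in the Gregorian calendar that is 2 September 567 CE.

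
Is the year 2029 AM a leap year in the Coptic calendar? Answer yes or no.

2029 mod 4 = 1; in the Coptic calendar a year is leap when year mod 4 = 3, so it is a common year.

no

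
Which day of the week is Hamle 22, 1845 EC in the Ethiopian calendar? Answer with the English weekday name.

Thursday

In the Gregorian calendar this is 28 July 1853 (JDN 2398063).
JDN 2398063 mod 7 = 3, and JDN 0 was a Monday, so this is a Thursday.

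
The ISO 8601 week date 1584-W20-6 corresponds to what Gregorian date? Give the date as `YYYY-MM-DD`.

1584-05-19

ISO week 1 of 1584 is the week containing the first Thursday of 1584.
Week 20, day 6 (Saturday) lands on 1584-05-19.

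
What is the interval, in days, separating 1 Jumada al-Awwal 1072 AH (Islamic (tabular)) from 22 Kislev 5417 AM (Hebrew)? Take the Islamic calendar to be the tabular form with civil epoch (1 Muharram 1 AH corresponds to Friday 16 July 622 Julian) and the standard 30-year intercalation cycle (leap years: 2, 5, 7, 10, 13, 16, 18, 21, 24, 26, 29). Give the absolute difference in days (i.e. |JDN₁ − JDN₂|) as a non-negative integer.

1841

First date → JDN 2328085; second date → JDN 2326244.
The interval is |2328085 − 2326244| = 1841 days.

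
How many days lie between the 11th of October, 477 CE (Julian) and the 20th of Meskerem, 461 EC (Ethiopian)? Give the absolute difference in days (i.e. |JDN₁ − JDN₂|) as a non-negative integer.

3311

JDN of the first date = 1895566.
JDN of the second date = 1892255.
|1892255 − 1895566| = 3311.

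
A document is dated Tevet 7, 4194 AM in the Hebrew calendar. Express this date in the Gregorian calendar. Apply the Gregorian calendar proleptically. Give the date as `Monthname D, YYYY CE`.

Julian Day Number of the source date = 1879550.
Converting JDN 1879550 to the Gregorian calendar gives 6 December 433 CE.

December 6, 433 CE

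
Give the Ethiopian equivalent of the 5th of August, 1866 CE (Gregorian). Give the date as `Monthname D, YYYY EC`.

Hamle 30, 1858 EC

Both dates share Julian Day Number 2402819; in the Ethiopian calendar that is 30 Hamle 1858 EC.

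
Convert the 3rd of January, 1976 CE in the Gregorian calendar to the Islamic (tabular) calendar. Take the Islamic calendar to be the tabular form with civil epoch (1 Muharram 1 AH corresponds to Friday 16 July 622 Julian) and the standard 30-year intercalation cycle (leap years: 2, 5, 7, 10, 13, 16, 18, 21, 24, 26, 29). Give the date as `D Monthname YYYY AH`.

1 Muharram 1396 AH

Both dates share Julian Day Number 2442781; in the tabular Islamic calendar that is 1 Muharram 1396 AH.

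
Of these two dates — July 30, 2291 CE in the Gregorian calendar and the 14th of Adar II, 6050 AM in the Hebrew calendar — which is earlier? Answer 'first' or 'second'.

second

The two dates have Julian Day Numbers 2558041 and 2557551 respectively.
Since 2557551 < 2558041, the second date comes first.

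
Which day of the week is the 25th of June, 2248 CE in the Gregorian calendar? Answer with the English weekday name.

Since JDN mod 7 = 6 (0 = Monday), the day is Sunday.

Sunday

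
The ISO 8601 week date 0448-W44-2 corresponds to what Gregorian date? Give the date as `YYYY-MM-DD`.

ISO week 1 of 448 is the week containing the first Thursday of 448.
Week 44, day 2 (Tuesday) lands on 0448-10-27.

0448-10-27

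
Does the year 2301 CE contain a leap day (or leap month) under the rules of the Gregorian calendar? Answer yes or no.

no

2301 is not divisible by 4, so it is a common year.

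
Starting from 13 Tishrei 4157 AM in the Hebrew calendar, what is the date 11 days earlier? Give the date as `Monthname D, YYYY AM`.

Counting 11 days back from JDN 1865972 reaches JDN 1865961, which is Tishrei 2, 4157 AM.

Tishrei 2, 4157 AM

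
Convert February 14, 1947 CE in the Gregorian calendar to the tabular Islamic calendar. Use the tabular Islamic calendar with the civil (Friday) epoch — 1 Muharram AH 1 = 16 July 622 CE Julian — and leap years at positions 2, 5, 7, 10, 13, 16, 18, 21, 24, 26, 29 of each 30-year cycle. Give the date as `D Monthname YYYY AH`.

23 Rabi' al-Awwal 1366 AH

Julian Day Number of the source date = 2432231.
Converting JDN 2432231 to the tabular Islamic calendar gives 23 Rabi' al-Awwal 1366 AH.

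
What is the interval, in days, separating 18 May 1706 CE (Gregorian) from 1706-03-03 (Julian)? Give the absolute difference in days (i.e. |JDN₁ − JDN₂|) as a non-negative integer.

First date → JDN 2344301; second date → JDN 2344236.
The interval is |2344301 − 2344236| = 65 days.

65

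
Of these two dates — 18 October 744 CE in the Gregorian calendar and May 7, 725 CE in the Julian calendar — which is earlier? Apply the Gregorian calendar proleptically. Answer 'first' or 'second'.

Converting both to JDN: 1993091 vs 1985991; the smaller is the second.

second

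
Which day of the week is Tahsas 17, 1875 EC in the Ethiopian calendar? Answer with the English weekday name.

Monday

This is JDN 2408805 (25 December 1882 Gregorian).
JDN 2408805 mod 7 = 0, and JDN 0 was a Monday, so this is a Monday.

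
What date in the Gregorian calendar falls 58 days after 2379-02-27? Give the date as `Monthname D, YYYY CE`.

The starting date is JDN 2590029; 2590029 + 58 = 2590087.
JDN 2590087 corresponds to April 26, 2379 CE.

April 26, 2379 CE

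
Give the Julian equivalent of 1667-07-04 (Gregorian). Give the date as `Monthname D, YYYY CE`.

June 24, 1667 CE

For dates in this range the Gregorian date is 10 days ahead of the Julian.
4 July 1667 Gregorian − 10 days → 24 June 1667 Julian.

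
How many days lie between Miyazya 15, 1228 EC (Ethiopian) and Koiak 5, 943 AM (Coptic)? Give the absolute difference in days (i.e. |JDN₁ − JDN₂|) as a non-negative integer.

JDN of the first date = 2172607.
JDN of the second date = 2169189.
|2169189 − 2172607| = 3418.

3418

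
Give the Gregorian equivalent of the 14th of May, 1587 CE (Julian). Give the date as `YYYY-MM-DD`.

1587-05-24

The Julian–Gregorian offset here is 10 days (Julian trailing).
14 May 1587 Julian + 10 days → 24 May 1587 Gregorian.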